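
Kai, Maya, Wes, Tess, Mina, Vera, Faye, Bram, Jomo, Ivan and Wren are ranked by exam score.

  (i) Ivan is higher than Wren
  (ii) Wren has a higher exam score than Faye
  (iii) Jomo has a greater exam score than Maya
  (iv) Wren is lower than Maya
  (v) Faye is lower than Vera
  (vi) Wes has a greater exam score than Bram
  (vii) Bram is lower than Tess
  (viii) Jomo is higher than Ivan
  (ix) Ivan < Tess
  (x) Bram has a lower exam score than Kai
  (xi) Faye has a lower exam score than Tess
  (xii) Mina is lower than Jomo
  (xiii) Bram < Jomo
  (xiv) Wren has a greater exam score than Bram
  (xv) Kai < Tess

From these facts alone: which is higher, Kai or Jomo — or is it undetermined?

undetermined

Following every chain through Kai: above Kai we get Tess; below Kai we get Bram.
Jomo is not reached, and no chain runs the other way from Jomo to Kai.
So the given relations leave the order of Kai and Jomo undetermined.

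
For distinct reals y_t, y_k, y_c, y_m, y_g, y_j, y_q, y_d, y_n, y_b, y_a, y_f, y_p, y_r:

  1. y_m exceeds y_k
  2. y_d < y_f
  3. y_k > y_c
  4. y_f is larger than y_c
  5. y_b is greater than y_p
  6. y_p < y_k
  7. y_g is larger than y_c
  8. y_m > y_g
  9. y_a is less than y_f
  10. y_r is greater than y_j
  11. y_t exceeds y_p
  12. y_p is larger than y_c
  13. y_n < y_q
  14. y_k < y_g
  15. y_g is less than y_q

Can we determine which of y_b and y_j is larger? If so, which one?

undetermined

Following every chain through y_b: below y_b we get y_c, y_p.
y_j is not reached, and no chain runs the other way from y_j to y_b.
So the given relations leave the order of y_b and y_j undetermined.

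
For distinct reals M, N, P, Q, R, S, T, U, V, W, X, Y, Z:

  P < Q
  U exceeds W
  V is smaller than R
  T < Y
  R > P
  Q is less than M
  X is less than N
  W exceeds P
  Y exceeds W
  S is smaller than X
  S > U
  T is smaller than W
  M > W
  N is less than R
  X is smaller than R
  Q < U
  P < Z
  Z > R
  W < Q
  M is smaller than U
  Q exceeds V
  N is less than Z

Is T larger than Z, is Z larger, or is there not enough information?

Z

Link the given pairs in sequence: T < W; W < Q; Q < M; M < U; U < S; S < X; X < R; R < Z.
Together: T < W < Q < M < U < S < X < R < Z.
So Z is larger.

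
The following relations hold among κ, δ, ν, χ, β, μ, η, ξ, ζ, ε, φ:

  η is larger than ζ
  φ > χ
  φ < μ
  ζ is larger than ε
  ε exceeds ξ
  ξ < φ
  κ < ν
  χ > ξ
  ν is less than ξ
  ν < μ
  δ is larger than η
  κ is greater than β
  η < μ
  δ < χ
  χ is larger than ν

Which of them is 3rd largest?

χ

The consecutive relations fix a unique order: β < κ < ν < ξ < ε < ζ < η < δ < χ < φ < μ.
Counting 3 from the largest end gives χ.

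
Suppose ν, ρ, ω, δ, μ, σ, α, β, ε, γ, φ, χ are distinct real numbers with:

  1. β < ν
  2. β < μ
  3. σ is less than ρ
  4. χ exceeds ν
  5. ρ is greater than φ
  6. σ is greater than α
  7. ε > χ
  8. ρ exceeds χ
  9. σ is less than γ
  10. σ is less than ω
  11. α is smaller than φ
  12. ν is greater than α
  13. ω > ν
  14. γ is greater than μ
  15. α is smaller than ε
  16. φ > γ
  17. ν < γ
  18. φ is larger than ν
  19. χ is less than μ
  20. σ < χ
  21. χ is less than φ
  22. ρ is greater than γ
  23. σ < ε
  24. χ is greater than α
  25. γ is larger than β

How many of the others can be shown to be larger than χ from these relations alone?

5

Directly above χ: μ, φ, ρ, ε.
One step further: γ (5 so far).
Nothing else is reachable above χ; 5 in all.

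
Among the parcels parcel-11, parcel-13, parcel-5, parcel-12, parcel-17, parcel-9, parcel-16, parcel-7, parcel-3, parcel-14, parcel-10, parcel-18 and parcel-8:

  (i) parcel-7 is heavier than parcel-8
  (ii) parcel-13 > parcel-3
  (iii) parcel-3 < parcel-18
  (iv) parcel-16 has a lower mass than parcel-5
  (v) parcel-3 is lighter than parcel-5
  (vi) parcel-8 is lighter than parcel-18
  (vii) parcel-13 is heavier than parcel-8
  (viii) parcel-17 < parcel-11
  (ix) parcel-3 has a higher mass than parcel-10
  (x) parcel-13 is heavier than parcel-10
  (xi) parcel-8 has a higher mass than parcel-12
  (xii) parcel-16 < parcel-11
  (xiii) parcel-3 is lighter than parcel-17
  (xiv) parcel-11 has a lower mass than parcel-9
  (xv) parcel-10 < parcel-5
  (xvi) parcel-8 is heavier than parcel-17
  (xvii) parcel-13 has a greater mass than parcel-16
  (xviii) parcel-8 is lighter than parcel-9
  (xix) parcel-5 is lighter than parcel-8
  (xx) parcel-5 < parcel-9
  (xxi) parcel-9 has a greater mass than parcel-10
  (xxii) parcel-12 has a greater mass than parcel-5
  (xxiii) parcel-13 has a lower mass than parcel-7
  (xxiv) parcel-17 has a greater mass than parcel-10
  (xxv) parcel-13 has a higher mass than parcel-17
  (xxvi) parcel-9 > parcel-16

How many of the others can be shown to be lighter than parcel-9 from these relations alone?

8

From parcel-9 the given relations immediately reach parcel-10, parcel-16, parcel-5, parcel-8, parcel-11.
From those, parcel-3, parcel-12, parcel-17 — 8 in total.
No other element is forced below parcel-9 by the given relations, so the count is 8.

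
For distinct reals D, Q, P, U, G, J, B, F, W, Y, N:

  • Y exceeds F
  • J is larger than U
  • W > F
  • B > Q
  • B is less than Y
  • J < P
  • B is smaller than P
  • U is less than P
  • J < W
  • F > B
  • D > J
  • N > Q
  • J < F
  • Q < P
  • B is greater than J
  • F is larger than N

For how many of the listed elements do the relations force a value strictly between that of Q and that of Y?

3

Chaining upward from Q reaches: N, B, P, F, W.
Chaining downward from Y reaches: U, N, J, B, F.
Strictly between Q and Y are those in both lists: N, B, F — 3 elements.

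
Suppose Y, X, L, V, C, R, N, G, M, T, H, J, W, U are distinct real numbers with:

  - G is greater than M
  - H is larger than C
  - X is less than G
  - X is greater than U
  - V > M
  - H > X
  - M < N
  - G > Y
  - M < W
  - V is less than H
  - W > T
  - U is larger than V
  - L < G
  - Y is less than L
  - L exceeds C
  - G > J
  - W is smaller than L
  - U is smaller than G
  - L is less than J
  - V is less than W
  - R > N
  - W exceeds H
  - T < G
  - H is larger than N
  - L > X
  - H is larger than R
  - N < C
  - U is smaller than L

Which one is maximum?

Chaining downward from G: directly below it, M, T, U, Y, X, L, J; then V, C, W; then N, H; then R.
That covers every other element, and nothing is given above G, so G is the maximum.

G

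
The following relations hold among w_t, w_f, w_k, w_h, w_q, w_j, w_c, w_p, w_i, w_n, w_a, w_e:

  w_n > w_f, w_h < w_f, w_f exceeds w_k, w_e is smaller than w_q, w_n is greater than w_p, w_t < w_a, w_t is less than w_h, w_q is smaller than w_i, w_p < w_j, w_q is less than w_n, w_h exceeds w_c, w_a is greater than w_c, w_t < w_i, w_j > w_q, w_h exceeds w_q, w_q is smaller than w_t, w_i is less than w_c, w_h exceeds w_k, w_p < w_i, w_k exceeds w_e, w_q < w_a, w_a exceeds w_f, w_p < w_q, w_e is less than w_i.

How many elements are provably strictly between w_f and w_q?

4

The relations place w_q below w_f. An element lies strictly between them when it is forced above w_q and also forced below w_f.
Above w_q: {w_t, w_i, w_c, w_h, w_n, w_a, w_j}. Below w_f: {w_p, w_e, w_t, w_i, w_c, w_k, w_h}.
Intersection: {w_t, w_i, w_c, w_h} — 4.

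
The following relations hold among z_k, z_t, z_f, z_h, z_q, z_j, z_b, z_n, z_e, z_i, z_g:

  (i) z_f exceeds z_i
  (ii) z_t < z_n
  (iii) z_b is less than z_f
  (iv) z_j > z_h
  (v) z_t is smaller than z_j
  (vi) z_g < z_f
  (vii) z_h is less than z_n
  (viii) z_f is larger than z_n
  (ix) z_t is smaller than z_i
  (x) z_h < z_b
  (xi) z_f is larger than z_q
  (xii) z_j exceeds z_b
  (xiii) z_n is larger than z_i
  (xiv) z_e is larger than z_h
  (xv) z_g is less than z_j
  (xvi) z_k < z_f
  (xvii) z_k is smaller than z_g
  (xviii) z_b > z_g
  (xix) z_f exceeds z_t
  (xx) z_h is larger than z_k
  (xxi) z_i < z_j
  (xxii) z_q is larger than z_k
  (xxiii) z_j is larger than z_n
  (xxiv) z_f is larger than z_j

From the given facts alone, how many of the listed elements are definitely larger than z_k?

8

Directly above z_k: z_h, z_g, z_q, z_f.
One step further: z_e, z_b, z_n, z_j (8 so far).
No other element is forced above z_k by the given relations, so the count is 8.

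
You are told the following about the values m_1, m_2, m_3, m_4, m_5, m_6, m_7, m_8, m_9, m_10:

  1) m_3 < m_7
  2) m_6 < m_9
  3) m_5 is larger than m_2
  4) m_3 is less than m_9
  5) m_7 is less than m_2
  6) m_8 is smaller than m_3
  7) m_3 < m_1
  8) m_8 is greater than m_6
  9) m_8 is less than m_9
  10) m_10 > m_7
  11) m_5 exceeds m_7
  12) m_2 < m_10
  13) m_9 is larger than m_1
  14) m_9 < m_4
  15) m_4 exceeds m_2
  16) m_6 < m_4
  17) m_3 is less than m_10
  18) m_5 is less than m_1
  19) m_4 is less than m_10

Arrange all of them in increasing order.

Nothing is placed below m_6, so it is least; from there m_6 < m_8; m_8 < m_3; m_3 < m_7; m_7 < m_2; m_2 < m_5; m_5 < m_1; m_1 < m_9; m_9 < m_4; m_4 < m_10, each given directly.

m_6 < m_8 < m_3 < m_7 < m_2 < m_5 < m_1 < m_9 < m_4 < m_10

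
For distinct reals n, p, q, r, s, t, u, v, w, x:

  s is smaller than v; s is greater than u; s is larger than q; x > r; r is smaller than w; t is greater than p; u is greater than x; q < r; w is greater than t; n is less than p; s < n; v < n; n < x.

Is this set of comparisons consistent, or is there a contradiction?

We have n < x stated directly, yet also x < u < s < v < n by chaining the others — so x < n. Contradiction.

inconsistent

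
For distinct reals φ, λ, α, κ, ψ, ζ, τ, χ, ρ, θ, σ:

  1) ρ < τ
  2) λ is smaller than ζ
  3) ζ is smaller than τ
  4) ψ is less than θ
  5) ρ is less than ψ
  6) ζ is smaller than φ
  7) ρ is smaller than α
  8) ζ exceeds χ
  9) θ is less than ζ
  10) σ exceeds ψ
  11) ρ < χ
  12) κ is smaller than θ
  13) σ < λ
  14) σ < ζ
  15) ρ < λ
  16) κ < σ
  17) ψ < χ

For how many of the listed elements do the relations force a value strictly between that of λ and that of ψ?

The relations place ψ below λ. An element lies strictly between them when it is forced above ψ and also forced below λ.
Above ψ: {σ, χ, θ, ζ, φ, τ}. Below λ: {ρ, κ, σ}.
Intersection: {σ} — 1.

1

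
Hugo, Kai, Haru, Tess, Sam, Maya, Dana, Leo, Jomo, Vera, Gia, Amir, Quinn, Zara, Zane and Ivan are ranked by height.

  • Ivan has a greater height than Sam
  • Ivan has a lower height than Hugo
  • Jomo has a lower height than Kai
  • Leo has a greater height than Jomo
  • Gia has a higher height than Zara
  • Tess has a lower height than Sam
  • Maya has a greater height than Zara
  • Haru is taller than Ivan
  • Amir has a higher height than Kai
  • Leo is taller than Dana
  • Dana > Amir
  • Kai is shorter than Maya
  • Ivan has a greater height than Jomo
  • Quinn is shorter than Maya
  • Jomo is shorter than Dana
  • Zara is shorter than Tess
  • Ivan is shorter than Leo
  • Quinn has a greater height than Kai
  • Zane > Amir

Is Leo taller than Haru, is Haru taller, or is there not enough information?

undetermined

Following every chain through Haru: below Haru we get Jomo, Zara, Tess, Sam, Ivan.
Leo is not reached, and no chain runs the other way from Leo to Haru.
So the given relations leave the order of Haru and Leo undetermined.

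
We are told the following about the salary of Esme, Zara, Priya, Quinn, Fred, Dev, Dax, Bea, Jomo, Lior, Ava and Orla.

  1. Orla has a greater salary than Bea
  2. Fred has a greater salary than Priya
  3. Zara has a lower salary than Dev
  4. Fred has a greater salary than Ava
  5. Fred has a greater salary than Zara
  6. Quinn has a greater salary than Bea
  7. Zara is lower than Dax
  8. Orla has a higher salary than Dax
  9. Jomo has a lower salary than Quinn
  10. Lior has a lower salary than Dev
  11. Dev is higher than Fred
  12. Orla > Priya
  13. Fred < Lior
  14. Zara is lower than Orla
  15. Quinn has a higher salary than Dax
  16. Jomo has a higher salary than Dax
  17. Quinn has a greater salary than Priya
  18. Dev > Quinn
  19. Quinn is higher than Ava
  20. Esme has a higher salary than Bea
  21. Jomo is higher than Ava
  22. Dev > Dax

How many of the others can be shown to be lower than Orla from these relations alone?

From Orla the given relations immediately reach Priya, Zara, Dax, Bea.
Nothing else is reachable below Orla; 4 in all.

4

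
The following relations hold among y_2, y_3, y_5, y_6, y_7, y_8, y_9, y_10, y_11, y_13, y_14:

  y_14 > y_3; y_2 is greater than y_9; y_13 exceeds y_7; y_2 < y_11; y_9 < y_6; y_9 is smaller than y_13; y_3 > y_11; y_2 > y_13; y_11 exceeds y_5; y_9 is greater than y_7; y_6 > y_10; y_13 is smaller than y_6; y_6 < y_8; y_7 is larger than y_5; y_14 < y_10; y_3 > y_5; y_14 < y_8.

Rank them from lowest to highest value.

The consecutive links are each given: y_5 < y_7; y_7 < y_9; y_9 < y_13; y_13 < y_2; y_2 < y_11; y_11 < y_3; y_3 < y_14; y_14 < y_10; y_10 < y_6; y_6 < y_8.

y_5 < y_7 < y_9 < y_13 < y_2 < y_11 < y_3 < y_14 < y_10 < y_6 < y_8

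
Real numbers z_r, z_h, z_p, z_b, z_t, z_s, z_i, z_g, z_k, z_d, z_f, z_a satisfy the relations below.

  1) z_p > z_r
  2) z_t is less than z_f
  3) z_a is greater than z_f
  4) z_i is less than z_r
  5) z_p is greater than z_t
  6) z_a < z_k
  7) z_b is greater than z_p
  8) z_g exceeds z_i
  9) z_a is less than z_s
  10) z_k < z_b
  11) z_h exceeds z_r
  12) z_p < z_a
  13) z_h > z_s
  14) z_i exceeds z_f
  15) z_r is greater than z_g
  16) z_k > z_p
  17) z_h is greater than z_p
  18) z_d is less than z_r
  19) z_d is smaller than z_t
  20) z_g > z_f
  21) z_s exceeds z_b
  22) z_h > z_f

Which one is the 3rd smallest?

Chaining the given pairs: z_d < z_t < z_f < z_i < z_g < z_r < z_p < z_a < z_k < z_b < z_s < z_h.
The 3rd smallest is z_f.

z_f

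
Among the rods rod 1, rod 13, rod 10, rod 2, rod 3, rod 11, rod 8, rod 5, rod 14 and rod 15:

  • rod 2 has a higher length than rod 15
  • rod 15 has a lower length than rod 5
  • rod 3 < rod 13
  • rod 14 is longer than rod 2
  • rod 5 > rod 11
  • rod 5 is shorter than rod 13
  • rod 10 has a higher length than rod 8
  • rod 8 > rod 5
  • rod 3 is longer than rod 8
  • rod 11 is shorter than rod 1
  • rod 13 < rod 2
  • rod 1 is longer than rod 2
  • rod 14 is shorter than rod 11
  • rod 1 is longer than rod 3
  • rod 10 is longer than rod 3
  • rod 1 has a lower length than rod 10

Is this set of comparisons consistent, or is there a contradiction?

inconsistent

Chaining the given relations yields rod 5 < rod 8 < rod 3 < rod 13 < rod 2 < rod 14 < rod 11, so rod 5 < rod 11. But one relation states rod 11 < rod 5. These cannot both hold.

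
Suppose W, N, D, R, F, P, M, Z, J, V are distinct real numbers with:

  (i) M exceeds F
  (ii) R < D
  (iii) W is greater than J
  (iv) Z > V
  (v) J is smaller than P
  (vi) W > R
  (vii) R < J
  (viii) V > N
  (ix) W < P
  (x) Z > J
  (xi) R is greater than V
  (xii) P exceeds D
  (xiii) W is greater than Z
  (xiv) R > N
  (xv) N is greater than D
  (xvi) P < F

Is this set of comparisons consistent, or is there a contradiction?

inconsistent

Chaining the given relations yields D < N < V < R, so D < R. But one relation states R < D. These cannot both hold.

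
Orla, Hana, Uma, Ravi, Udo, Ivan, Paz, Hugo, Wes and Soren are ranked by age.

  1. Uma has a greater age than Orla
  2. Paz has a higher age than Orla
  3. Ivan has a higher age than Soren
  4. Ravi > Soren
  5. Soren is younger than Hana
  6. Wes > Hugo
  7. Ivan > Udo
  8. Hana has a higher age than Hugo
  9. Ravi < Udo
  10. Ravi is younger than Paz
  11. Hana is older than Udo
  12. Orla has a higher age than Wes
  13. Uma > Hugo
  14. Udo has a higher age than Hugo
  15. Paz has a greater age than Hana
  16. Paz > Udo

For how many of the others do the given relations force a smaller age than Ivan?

4

From Ivan the given relations immediately reach Soren, Udo.
From those, Hugo, Ravi — 4 in total.
No other element is forced below Ivan by the given relations, so the count is 4.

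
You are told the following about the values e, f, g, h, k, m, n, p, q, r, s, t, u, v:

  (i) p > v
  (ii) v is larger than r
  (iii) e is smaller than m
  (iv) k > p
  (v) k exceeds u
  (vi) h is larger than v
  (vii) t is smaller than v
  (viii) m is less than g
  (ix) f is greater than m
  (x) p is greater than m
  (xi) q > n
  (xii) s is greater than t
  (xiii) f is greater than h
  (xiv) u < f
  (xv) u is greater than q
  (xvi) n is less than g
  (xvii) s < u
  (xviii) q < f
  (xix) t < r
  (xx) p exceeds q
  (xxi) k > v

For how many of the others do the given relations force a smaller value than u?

4

The elements the relations force below u are t, n, q, s — no chain reaches any other.
That is 4.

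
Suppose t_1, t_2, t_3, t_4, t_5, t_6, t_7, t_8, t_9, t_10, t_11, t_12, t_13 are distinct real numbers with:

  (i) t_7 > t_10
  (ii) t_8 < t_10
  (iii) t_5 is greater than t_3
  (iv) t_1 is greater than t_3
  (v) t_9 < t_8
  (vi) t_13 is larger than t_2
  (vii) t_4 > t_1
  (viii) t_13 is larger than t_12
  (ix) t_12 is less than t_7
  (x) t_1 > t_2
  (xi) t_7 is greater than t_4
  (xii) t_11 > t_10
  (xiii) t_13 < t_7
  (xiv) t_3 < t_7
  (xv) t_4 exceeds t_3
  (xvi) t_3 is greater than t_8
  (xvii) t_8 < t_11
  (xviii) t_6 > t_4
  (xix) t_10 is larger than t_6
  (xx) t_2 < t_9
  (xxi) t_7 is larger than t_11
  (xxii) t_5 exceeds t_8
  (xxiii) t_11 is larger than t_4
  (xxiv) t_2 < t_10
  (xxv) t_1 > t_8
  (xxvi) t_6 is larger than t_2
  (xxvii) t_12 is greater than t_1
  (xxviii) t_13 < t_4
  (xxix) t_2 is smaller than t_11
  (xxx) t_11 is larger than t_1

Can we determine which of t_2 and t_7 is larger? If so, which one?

The relevant relations are t_2 < t_9; t_9 < t_8; t_8 < t_3; t_3 < t_1; t_1 < t_12; t_12 < t_13; t_13 < t_4; t_4 < t_6; t_6 < t_10; t_10 < t_11; t_11 < t_7.
Together: t_2 < t_9 < t_8 < t_3 < t_1 < t_12 < t_13 < t_4 < t_6 < t_10 < t_11 < t_7.
So t_7 is larger.

t_7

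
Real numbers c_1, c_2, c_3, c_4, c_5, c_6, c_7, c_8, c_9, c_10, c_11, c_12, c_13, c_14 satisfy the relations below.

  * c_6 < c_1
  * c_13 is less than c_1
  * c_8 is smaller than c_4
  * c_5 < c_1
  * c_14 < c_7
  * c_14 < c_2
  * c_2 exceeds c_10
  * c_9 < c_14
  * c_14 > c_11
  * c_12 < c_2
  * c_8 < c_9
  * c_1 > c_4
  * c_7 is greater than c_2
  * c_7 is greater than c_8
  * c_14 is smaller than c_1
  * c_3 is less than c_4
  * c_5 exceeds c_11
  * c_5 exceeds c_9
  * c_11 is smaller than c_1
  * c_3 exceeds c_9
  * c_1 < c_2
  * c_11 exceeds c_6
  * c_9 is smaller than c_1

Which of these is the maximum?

c_7

Chaining downward from c_7: directly below it, c_8, c_14, c_2; then c_10, c_9, c_12, c_11, c_1; then c_6, c_4, c_13, c_5; then c_3.
That covers every other element, and nothing is given above c_7, so c_7 is the maximum.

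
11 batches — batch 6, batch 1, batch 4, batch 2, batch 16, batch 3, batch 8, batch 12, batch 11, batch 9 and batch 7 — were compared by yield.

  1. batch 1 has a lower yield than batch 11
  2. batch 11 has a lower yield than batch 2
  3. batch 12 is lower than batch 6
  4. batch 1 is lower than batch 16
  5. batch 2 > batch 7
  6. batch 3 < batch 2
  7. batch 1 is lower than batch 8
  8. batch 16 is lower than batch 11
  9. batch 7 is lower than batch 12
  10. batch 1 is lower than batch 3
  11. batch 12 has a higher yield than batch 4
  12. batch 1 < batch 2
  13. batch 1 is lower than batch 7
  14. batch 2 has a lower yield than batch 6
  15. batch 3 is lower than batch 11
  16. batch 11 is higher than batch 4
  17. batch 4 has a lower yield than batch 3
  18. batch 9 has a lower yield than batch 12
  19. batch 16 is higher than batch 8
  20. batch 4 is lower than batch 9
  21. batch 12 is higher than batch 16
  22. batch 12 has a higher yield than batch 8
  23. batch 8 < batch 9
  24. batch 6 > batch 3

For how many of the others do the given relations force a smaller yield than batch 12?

6

The elements the relations force below batch 12 are batch 1, batch 7, batch 8, batch 4, batch 9, batch 16 — no chain reaches any other.
That is 6.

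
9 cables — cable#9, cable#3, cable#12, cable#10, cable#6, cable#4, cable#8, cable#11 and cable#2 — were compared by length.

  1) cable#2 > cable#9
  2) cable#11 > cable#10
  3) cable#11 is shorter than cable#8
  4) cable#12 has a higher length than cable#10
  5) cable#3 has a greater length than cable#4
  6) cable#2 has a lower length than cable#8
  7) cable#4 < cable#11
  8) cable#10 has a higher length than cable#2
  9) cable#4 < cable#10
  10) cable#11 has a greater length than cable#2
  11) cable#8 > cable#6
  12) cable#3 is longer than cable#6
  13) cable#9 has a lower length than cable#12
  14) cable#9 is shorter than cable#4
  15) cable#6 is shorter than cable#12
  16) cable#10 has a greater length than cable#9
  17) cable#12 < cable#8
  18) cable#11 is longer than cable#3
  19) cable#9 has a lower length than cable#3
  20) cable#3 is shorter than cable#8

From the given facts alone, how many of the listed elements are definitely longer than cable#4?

Directly above cable#4: cable#3, cable#10, cable#11.
One step further: cable#12, cable#8 (5 so far).
Nothing else is reachable above cable#4; 5 in all.

5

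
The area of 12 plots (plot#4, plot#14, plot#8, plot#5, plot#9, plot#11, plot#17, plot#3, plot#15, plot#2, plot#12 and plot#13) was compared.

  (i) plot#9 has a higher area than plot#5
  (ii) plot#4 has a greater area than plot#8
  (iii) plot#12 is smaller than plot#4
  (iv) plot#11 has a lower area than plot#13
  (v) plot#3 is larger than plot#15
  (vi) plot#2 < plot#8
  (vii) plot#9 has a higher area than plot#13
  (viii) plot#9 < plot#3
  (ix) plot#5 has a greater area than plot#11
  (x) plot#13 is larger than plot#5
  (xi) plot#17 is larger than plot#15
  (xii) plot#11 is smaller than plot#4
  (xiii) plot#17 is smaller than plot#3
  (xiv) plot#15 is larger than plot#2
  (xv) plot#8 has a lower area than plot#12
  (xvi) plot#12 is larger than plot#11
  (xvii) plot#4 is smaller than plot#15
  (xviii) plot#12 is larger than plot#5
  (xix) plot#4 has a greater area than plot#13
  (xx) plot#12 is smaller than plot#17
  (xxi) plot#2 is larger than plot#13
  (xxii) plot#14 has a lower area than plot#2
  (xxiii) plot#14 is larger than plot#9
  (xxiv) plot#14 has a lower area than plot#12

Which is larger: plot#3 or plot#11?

plot#3

plot#11 < plot#5 and plot#5 < plot#9 give plot#11 < plot#9.
With plot#9 < plot#14: plot#11 < plot#5 < plot#9 < plot#14.
Then plot#14 < plot#2 extends the chain to plot#2.
Then plot#2 < plot#8 extends the chain to plot#8.
Then plot#8 < plot#12 extends the chain to plot#12.
With plot#12 < plot#4: plot#11 < plot#5 < plot#9 < plot#14 < plot#2 < plot#8 < plot#12 < plot#4.
Then plot#4 < plot#15 extends the chain to plot#15.
With plot#15 < plot#17: plot#11 < plot#5 < plot#9 < plot#14 < plot#2 < plot#8 < plot#12 < plot#4 < plot#15 < plot#17.
Then plot#17 < plot#3 extends the chain to plot#3.
So plot#11 < plot#3; plot#3 is the larger of the two.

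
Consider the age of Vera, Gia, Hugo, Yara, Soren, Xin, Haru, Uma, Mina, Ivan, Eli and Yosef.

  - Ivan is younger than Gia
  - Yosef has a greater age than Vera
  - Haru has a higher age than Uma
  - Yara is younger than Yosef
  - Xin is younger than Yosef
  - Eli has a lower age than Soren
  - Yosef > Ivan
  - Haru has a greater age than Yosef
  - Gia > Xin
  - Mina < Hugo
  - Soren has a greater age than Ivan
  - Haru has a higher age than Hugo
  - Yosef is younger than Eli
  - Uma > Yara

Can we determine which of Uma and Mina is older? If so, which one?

undetermined

Following every chain through Mina: above Mina we get Hugo, Haru.
Uma is not reached, and no chain runs the other way from Uma to Mina.
So the given relations leave the order of Mina and Uma undetermined.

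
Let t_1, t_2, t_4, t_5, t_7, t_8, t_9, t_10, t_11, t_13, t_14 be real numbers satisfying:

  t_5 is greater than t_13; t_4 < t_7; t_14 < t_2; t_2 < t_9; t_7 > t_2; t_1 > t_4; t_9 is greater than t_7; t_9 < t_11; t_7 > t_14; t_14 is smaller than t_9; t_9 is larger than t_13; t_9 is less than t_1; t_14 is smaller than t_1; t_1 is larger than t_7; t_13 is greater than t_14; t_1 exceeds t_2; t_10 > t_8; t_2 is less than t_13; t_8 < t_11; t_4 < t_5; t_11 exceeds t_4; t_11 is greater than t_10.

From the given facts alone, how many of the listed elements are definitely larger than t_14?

7

Directly above t_14: t_2, t_13, t_7, t_9, t_1.
One step further: t_5, t_11 (7 so far).
Nothing else is reachable above t_14; 7 in all.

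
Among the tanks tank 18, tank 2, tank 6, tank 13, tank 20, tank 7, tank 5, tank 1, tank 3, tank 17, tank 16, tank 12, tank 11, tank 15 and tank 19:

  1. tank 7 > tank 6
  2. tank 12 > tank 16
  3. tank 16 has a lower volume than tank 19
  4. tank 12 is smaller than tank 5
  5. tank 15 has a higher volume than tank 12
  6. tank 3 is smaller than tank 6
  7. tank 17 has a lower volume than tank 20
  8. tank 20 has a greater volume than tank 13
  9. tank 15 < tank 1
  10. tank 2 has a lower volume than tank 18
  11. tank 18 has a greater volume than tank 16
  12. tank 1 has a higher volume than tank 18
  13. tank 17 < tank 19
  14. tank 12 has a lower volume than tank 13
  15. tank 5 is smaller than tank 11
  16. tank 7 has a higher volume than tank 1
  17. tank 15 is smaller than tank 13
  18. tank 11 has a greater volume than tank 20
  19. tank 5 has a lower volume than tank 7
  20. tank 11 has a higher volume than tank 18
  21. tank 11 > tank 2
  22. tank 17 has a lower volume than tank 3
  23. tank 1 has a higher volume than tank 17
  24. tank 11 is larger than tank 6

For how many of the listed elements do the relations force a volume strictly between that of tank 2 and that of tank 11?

1

Chaining upward from tank 2 reaches: tank 18, tank 1, tank 7.
Chaining downward from tank 11 reaches: tank 17, tank 16, tank 3, tank 18, tank 12, tank 15, tank 6, tank 13, tank 5, tank 20.
Strictly between tank 2 and tank 11 are those in both lists: tank 18 — 1 element.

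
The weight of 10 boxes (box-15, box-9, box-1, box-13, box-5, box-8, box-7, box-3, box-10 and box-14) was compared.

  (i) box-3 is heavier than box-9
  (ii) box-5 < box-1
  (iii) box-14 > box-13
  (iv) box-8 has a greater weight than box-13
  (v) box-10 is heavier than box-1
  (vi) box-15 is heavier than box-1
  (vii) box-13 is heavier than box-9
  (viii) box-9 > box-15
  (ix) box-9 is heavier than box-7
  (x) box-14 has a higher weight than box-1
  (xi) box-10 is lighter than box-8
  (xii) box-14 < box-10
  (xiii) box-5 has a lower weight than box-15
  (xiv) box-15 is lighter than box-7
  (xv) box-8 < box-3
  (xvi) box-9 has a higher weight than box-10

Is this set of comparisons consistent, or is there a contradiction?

inconsistent

Chaining the given relations yields box-9 < box-13 < box-14 < box-10, so box-9 < box-10. But one relation states box-10 < box-9. These cannot both hold.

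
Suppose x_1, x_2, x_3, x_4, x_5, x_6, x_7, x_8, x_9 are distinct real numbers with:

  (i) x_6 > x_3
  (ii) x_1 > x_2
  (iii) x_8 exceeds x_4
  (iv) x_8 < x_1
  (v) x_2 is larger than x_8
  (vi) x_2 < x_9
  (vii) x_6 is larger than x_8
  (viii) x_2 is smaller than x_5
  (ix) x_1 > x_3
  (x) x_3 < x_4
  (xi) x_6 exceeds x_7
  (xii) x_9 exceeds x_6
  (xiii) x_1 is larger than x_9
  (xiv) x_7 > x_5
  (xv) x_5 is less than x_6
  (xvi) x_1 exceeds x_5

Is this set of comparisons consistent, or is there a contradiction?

The single ordering x_3 < x_4 < x_8 < x_2 < x_5 < x_7 < x_6 < x_9 < x_1 satisfies every listed relation, so no contradiction arises.

consistent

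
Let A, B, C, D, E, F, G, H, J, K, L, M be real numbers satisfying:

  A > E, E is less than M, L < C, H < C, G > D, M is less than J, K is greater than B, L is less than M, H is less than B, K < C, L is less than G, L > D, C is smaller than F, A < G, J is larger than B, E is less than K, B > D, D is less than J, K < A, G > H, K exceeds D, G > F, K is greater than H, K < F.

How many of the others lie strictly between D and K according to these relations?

Chaining upward from D reaches: L, B, M, C, F, A, G, J.
Chaining downward from K reaches: H, E, B.
Strictly between D and K are those in both lists: B — 1 element.

1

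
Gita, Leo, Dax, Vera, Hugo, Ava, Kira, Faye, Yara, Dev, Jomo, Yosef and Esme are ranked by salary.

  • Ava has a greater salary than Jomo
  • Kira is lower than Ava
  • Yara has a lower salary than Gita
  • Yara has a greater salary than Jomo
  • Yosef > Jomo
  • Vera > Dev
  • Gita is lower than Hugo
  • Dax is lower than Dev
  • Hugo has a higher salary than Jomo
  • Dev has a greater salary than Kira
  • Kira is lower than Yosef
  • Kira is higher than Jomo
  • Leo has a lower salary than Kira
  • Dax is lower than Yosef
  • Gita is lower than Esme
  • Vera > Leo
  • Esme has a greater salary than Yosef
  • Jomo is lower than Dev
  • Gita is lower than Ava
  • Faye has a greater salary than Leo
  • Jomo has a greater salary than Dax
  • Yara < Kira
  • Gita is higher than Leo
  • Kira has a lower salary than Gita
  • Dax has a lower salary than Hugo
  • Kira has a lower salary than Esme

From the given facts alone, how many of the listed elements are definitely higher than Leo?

9

Directly above Leo: Kira, Gita, Faye, Vera.
One step further: Yosef, Ava, Dev, Hugo, Esme (9 so far).
No other element is forced above Leo by the given relations, so the count is 9.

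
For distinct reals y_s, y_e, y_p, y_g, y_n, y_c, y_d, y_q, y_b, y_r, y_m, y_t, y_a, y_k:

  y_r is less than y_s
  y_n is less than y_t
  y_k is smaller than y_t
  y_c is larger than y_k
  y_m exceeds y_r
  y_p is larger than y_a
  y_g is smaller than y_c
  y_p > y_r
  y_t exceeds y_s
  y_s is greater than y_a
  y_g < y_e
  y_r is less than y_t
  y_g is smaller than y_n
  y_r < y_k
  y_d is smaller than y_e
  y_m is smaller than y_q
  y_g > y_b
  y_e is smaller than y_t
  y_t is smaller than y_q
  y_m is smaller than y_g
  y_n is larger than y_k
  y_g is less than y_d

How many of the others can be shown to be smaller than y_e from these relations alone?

The elements the relations force below y_e are y_r, y_b, y_m, y_g, y_d — no chain reaches any other.
That is 5.

5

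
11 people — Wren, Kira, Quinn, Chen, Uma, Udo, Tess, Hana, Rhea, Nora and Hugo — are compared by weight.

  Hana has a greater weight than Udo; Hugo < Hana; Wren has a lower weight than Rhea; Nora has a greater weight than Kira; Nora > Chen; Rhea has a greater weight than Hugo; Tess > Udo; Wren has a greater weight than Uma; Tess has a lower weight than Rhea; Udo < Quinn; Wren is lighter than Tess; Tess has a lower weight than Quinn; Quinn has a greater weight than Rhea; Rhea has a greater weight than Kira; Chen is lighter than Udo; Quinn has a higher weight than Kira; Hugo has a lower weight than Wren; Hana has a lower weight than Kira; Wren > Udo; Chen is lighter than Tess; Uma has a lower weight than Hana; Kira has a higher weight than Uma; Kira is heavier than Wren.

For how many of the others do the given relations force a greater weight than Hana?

4

The elements the relations force above Hana are Kira, Rhea, Quinn, Nora — no chain reaches any other.
That is 4.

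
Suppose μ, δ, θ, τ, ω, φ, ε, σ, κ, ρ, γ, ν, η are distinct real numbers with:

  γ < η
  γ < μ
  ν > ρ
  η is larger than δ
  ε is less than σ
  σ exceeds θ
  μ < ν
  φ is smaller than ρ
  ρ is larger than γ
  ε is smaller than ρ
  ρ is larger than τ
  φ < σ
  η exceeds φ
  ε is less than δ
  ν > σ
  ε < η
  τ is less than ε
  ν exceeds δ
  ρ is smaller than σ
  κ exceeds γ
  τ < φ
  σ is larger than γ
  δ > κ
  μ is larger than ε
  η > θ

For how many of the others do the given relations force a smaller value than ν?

The elements the relations force below ν are τ, ε, γ, φ, κ, ρ, μ, θ, σ, δ — no chain reaches any other.
That is 10.

10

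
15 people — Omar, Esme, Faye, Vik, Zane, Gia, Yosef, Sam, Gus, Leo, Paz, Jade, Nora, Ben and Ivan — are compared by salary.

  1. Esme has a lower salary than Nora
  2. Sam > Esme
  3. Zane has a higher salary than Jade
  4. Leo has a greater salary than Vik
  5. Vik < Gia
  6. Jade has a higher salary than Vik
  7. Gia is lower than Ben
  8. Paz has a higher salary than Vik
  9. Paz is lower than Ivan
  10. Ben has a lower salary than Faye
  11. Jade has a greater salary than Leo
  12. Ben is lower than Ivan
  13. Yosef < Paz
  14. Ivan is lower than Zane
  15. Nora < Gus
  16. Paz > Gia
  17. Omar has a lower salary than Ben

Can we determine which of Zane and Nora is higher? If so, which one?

Following every chain through Nora: above Nora we get Gus; below Nora we get Esme.
Zane is not reached, and no chain runs the other way from Zane to Nora.
So the given relations leave the order of Nora and Zane undetermined.

undetermined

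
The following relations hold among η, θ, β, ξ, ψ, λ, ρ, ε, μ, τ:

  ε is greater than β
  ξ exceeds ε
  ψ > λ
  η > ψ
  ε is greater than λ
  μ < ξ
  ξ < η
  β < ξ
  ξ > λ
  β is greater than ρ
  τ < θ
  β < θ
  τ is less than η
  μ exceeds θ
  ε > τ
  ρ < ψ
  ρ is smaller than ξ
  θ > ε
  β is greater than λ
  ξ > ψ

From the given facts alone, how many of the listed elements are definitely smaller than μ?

6

From μ the given relations immediately reach θ.
From those, τ, β, ε — 4 in total.
From those, λ, ρ — 6 in total.
Nothing else is reachable below μ; 6 in all.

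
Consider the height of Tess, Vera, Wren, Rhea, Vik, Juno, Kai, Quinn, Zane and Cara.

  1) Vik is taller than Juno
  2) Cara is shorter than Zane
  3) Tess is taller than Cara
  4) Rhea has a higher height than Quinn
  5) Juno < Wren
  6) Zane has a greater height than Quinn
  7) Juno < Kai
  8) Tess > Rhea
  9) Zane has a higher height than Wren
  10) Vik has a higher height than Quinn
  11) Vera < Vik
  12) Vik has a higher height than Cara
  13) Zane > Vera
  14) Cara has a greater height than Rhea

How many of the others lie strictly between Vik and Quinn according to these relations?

Chaining upward from Quinn reaches: Rhea, Cara, Tess, Zane.
Chaining downward from Vik reaches: Rhea, Cara, Juno, Vera.
Strictly between Quinn and Vik are those in both lists: Rhea, Cara — 2 elements.

2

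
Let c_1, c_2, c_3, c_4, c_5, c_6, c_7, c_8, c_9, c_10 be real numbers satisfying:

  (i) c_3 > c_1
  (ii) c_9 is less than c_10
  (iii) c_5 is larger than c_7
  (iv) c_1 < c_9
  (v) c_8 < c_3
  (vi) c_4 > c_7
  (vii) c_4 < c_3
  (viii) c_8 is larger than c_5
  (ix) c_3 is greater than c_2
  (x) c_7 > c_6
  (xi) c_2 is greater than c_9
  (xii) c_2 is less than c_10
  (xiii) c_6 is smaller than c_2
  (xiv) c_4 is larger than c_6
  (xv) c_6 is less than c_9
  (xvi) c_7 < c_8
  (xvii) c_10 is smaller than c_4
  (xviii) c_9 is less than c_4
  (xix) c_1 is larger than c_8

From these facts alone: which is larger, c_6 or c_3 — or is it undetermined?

Chaining the given relations: c_6 < c_7 < c_5 < c_8 < c_1 < c_9 < c_10 < c_4 < c_3.
So c_3 is larger.

c_3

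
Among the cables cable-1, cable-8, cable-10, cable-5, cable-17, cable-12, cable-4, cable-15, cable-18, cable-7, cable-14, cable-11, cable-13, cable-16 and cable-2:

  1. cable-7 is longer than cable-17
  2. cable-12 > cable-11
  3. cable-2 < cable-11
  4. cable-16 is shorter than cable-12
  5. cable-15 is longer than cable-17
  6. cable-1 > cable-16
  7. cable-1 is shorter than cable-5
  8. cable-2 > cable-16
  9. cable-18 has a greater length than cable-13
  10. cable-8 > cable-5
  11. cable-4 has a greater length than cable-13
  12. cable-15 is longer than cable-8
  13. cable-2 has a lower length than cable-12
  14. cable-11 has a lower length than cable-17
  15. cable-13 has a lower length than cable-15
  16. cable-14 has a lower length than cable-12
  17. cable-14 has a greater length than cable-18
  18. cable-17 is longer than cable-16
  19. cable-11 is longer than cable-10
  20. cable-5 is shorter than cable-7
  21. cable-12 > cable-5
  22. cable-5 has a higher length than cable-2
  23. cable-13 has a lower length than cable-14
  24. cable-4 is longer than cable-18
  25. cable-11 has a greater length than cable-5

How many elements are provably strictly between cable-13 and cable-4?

The relations place cable-13 below cable-4. An element lies strictly between them when it is forced above cable-13 and also forced below cable-4.
Above cable-13: {cable-18, cable-14, cable-12, cable-15}. Below cable-4: {cable-18}.
Intersection: {cable-18} — 1.

1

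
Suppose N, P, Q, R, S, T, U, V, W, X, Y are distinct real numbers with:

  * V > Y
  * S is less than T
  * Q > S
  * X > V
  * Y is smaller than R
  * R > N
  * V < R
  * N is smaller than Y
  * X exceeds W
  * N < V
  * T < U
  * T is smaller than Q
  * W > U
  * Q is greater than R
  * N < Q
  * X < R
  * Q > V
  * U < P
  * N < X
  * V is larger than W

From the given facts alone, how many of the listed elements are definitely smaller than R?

The elements the relations force below R are N, S, T, U, Y, W, V, X — no chain reaches any other.
That is 8.

8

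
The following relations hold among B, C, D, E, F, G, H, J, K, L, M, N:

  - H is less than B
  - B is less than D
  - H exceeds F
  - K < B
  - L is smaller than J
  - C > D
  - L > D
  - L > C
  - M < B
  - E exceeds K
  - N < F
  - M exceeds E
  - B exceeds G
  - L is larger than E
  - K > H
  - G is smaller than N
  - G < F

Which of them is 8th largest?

K

The consecutive relations fix a unique order: G < N < F < H < K < E < M < B < D < C < L < J.
Counting 8 from the largest end gives K.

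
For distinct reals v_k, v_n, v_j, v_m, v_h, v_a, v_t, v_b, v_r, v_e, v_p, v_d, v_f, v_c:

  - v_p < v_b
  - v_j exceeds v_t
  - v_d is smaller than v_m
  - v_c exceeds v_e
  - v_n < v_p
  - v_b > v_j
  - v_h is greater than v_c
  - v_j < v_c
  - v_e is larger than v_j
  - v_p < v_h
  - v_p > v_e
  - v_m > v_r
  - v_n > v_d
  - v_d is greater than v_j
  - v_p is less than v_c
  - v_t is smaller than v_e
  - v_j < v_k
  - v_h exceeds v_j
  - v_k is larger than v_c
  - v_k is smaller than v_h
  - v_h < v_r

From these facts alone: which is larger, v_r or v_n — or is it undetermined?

v_r

Link the given pairs in sequence: v_n < v_p; v_p < v_c; v_c < v_k; v_k < v_h; v_h < v_r.
Together: v_n < v_p < v_c < v_k < v_h < v_r.
So v_r is larger.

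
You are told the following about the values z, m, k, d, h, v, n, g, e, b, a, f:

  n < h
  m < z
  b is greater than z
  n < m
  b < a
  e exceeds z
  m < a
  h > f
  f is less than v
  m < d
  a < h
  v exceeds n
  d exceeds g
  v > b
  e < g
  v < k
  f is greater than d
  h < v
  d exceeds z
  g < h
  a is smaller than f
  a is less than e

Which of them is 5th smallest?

a

Piecing the relations together gives one ordering: n < m < z < b < a < e < g < d < f < h < v < k.
Counting 5 from the smallest end gives a.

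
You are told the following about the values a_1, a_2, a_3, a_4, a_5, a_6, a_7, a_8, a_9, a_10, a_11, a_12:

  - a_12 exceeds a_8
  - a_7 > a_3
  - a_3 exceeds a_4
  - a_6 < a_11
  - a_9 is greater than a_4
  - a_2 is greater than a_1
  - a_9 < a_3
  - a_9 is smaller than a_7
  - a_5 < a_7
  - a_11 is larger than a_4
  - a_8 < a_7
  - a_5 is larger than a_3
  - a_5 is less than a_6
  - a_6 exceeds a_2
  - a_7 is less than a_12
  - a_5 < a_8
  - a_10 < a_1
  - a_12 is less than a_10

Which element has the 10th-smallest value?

Piecing the relations together gives one ordering: a_4 < a_9 < a_3 < a_5 < a_8 < a_7 < a_12 < a_10 < a_1 < a_2 < a_6 < a_11.
The 10th smallest is a_2.

a_2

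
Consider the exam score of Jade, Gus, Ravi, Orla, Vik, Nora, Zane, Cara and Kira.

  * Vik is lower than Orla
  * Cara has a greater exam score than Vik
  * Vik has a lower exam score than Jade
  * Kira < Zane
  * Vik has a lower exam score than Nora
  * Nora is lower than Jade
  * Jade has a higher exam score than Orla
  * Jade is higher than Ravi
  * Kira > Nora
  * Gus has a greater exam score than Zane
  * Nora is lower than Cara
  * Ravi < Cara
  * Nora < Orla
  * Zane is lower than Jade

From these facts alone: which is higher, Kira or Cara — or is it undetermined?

undetermined

Following every chain through Kira: above Kira we get Zane, Jade, Gus; below Kira we get Vik, Nora.
Cara is not reached, and no chain runs the other way from Cara to Kira.
So the given relations leave the order of Kira and Cara undetermined.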